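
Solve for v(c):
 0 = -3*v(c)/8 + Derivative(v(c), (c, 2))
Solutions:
 v(c) = C1*exp(-sqrt(6)*c/4) + C2*exp(sqrt(6)*c/4)


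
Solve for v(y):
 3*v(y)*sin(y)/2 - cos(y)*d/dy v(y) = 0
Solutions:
 v(y) = C1/cos(y)^(3/2)


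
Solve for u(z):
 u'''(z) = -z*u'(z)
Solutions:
 u(z) = C1 + Integral(C2*airyai(-z) + C3*airybi(-z), z)


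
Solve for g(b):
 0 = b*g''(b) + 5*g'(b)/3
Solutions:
 g(b) = C1 + C2/b^(2/3)


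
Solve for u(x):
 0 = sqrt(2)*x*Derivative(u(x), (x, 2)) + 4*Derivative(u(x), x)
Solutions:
 u(x) = C1 + C2*x^(1 - 2*sqrt(2))


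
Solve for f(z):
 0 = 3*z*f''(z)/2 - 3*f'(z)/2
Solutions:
 f(z) = C1 + C2*z^2


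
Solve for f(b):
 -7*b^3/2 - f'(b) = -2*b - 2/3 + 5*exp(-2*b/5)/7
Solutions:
 f(b) = C1 - 7*b^4/8 + b^2 + 2*b/3 + 25*exp(-2*b/5)/14


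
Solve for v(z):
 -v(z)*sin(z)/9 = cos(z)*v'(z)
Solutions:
 v(z) = C1*cos(z)^(1/9)


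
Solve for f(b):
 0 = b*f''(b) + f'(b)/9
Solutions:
 f(b) = C1 + C2*b^(8/9)


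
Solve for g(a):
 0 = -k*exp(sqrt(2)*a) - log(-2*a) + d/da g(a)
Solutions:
 g(a) = C1 + a*log(-a) + a*(-1 + log(2)) + sqrt(2)*k*exp(sqrt(2)*a)/2


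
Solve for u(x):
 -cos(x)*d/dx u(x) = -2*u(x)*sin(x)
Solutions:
 u(x) = C1/cos(x)^2


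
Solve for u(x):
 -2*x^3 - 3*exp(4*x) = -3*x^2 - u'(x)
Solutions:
 u(x) = C1 + x^4/2 - x^3 + 3*exp(4*x)/4


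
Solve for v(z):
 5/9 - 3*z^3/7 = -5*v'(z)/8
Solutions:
 v(z) = C1 + 6*z^4/35 - 8*z/9


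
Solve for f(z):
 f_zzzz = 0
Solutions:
 f(z) = C1 + C2*z + C3*z^2 + C4*z^3


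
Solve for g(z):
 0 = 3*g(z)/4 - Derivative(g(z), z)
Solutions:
 g(z) = C1*exp(3*z/4)


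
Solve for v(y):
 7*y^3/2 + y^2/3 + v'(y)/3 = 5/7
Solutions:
 v(y) = C1 - 21*y^4/8 - y^3/3 + 15*y/7


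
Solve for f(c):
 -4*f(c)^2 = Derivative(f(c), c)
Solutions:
 f(c) = 1/(C1 + 4*c)


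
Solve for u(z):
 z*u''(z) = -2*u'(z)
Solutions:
 u(z) = C1 + C2/z


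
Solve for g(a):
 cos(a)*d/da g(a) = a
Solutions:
 g(a) = C1 + Integral(a/cos(a), a)


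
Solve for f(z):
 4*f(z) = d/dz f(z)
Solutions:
 f(z) = C1*exp(4*z)


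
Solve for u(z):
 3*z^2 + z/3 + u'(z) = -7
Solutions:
 u(z) = C1 - z^3 - z^2/6 - 7*z


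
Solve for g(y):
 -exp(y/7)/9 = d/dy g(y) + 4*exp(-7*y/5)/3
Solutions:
 g(y) = C1 - 7*exp(y/7)/9 + 20*exp(-7*y/5)/21


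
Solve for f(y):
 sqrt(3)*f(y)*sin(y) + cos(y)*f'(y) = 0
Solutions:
 f(y) = C1*cos(y)^(sqrt(3))


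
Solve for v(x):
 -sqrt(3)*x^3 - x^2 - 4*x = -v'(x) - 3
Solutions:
 v(x) = C1 + sqrt(3)*x^4/4 + x^3/3 + 2*x^2 - 3*x


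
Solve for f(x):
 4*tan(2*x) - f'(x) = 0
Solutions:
 f(x) = C1 - 2*log(cos(2*x))


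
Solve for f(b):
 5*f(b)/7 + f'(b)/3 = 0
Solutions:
 f(b) = C1*exp(-15*b/7)


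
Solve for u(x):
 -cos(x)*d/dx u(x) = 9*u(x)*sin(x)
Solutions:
 u(x) = C1*cos(x)^9


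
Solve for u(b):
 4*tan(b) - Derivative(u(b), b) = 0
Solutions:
 u(b) = C1 - 4*log(cos(b))


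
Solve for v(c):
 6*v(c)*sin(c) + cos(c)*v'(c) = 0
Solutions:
 v(c) = C1*cos(c)^6


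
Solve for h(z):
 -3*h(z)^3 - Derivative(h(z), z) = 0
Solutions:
 h(z) = -sqrt(2)*sqrt(-1/(C1 - 3*z))/2
 h(z) = sqrt(2)*sqrt(-1/(C1 - 3*z))/2


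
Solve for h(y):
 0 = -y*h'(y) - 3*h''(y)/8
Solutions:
 h(y) = C1 + C2*erf(2*sqrt(3)*y/3)


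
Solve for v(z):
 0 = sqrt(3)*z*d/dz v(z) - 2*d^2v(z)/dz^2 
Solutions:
 v(z) = C1 + C2*erfi(3^(1/4)*z/2)


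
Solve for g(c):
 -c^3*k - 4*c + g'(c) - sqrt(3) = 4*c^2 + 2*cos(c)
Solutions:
 g(c) = C1 + c^4*k/4 + 4*c^3/3 + 2*c^2 + sqrt(3)*c + 2*sin(c)


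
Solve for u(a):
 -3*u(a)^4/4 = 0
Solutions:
 u(a) = 0


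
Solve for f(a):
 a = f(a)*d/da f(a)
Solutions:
 f(a) = -sqrt(C1 + a^2)
 f(a) = sqrt(C1 + a^2)


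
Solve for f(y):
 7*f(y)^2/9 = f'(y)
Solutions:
 f(y) = -9/(C1 + 7*y)


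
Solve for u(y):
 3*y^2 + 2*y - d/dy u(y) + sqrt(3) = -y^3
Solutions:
 u(y) = C1 + y^4/4 + y^3 + y^2 + sqrt(3)*y


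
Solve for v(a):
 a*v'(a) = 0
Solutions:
 v(a) = C1


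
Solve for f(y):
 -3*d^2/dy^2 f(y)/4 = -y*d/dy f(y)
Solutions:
 f(y) = C1 + C2*erfi(sqrt(6)*y/3)


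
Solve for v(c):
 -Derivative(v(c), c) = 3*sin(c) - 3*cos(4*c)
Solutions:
 v(c) = C1 + 3*sin(4*c)/4 + 3*cos(c)


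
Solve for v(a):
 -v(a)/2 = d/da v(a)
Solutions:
 v(a) = C1*exp(-a/2)


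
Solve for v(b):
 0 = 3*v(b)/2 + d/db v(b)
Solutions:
 v(b) = C1*exp(-3*b/2)


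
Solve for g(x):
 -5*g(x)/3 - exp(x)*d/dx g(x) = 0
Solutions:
 g(x) = C1*exp(5*exp(-x)/3)


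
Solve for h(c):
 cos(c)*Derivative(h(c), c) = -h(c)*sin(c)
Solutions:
 h(c) = C1*cos(c)


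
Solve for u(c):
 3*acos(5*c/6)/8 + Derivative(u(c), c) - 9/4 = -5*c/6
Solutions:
 u(c) = C1 - 5*c^2/12 - 3*c*acos(5*c/6)/8 + 9*c/4 + 3*sqrt(36 - 25*c^2)/40


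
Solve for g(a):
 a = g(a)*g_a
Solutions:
 g(a) = -sqrt(C1 + a^2)
 g(a) = sqrt(C1 + a^2)


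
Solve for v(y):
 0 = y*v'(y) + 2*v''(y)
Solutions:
 v(y) = C1 + C2*erf(y/2)


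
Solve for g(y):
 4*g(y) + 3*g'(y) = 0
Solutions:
 g(y) = C1*exp(-4*y/3)


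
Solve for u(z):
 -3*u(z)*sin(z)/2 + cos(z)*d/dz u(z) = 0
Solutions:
 u(z) = C1/cos(z)^(3/2)


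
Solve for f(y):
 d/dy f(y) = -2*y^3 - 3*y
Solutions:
 f(y) = C1 - y^4/2 - 3*y^2/2


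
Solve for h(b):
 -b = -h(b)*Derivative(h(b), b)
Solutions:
 h(b) = -sqrt(C1 + b^2)
 h(b) = sqrt(C1 + b^2)


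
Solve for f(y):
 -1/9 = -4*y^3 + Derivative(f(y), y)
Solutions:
 f(y) = C1 + y^4 - y/9


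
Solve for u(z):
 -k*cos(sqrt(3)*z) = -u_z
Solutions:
 u(z) = C1 + sqrt(3)*k*sin(sqrt(3)*z)/3


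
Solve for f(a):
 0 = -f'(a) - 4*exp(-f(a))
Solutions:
 f(a) = log(C1 - 4*a)


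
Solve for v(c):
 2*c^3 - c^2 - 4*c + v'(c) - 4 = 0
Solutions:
 v(c) = C1 - c^4/2 + c^3/3 + 2*c^2 + 4*c


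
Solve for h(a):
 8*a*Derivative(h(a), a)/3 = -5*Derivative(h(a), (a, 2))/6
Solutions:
 h(a) = C1 + C2*erf(2*sqrt(10)*a/5)


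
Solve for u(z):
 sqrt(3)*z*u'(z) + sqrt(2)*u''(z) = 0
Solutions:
 u(z) = C1 + C2*erf(6^(1/4)*z/2)


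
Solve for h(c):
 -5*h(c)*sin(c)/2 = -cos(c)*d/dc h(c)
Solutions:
 h(c) = C1/cos(c)^(5/2)


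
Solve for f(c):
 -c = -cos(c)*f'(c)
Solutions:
 f(c) = C1 + Integral(c/cos(c), c)


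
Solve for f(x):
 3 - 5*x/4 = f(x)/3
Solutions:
 f(x) = 9 - 15*x/4


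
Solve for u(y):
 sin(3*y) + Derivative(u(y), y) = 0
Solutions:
 u(y) = C1 + cos(3*y)/3


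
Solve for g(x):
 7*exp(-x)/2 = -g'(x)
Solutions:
 g(x) = C1 + 7*exp(-x)/2


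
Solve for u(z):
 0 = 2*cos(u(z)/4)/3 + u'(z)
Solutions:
 2*z/3 - 2*log(sin(u(z)/4) - 1) + 2*log(sin(u(z)/4) + 1) = C1


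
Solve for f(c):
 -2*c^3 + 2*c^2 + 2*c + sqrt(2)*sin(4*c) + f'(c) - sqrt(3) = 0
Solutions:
 f(c) = C1 + c^4/2 - 2*c^3/3 - c^2 + sqrt(3)*c + sqrt(2)*cos(4*c)/4


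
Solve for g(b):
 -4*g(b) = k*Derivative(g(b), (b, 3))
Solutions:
 g(b) = C1*exp(2^(2/3)*b*(-1/k)^(1/3)) + C2*exp(2^(2/3)*b*(-1/k)^(1/3)*(-1 + sqrt(3)*I)/2) + C3*exp(-2^(2/3)*b*(-1/k)^(1/3)*(1 + sqrt(3)*I)/2)


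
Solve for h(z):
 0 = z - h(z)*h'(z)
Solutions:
 h(z) = -sqrt(C1 + z^2)
 h(z) = sqrt(C1 + z^2)


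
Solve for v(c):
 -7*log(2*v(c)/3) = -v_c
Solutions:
 -Integral(1/(log(_y) - log(3) + log(2)), (_y, v(c)))/7 = C1 - c


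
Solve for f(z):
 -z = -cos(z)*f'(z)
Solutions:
 f(z) = C1 + Integral(z/cos(z), z)


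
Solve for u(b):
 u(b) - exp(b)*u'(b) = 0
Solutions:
 u(b) = C1*exp(-exp(-b))


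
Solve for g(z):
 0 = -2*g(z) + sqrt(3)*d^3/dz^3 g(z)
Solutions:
 g(z) = C3*exp(2^(1/3)*3^(5/6)*z/3) + (C1*sin(6^(1/3)*z/2) + C2*cos(6^(1/3)*z/2))*exp(-2^(1/3)*3^(5/6)*z/6)


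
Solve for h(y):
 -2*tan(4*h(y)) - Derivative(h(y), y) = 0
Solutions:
 h(y) = -asin(C1*exp(-8*y))/4 + pi/4
 h(y) = asin(C1*exp(-8*y))/4


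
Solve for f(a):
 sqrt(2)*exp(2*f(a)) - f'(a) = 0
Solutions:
 f(a) = log(-sqrt(-1/(C1 + sqrt(2)*a))) - log(2)/2
 f(a) = log(-1/(C1 + sqrt(2)*a))/2 - log(2)/2


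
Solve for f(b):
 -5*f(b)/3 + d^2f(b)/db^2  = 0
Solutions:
 f(b) = C1*exp(-sqrt(15)*b/3) + C2*exp(sqrt(15)*b/3)


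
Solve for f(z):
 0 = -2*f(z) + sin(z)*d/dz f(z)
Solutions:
 f(z) = C1*(cos(z) - 1)/(cos(z) + 1)


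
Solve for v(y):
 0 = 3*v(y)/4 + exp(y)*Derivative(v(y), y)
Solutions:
 v(y) = C1*exp(3*exp(-y)/4)


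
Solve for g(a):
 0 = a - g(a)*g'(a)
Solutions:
 g(a) = -sqrt(C1 + a^2)
 g(a) = sqrt(C1 + a^2)


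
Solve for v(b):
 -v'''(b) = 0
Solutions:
 v(b) = C1 + C2*b + C3*b^2


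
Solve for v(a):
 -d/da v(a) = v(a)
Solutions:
 v(a) = C1*exp(-a)


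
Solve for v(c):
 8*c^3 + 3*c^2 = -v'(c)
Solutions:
 v(c) = C1 - 2*c^4 - c^3


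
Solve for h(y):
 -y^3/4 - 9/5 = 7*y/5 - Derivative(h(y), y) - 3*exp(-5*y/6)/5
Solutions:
 h(y) = C1 + y^4/16 + 7*y^2/10 + 9*y/5 + 18*exp(-5*y/6)/25


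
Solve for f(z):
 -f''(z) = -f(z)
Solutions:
 f(z) = C1*exp(-z) + C2*exp(z)


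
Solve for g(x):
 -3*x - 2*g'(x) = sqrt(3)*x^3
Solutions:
 g(x) = C1 - sqrt(3)*x^4/8 - 3*x^2/4


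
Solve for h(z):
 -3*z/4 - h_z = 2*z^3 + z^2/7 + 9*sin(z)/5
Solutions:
 h(z) = C1 - z^4/2 - z^3/21 - 3*z^2/8 + 9*cos(z)/5


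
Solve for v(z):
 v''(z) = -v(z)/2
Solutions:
 v(z) = C1*sin(sqrt(2)*z/2) + C2*cos(sqrt(2)*z/2)


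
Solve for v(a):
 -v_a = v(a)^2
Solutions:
 v(a) = 1/(C1 + a)


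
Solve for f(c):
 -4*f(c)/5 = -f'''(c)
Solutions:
 f(c) = C3*exp(10^(2/3)*c/5) + (C1*sin(10^(2/3)*sqrt(3)*c/10) + C2*cos(10^(2/3)*sqrt(3)*c/10))*exp(-10^(2/3)*c/10)


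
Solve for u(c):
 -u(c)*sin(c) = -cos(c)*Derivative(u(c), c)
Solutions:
 u(c) = C1/cos(c)


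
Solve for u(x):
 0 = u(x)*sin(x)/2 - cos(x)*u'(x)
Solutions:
 u(x) = C1/sqrt(cos(x))


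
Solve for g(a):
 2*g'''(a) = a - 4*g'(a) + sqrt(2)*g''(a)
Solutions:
 g(a) = C1 + a^2/8 + sqrt(2)*a/16 + (C2*sin(sqrt(30)*a/4) + C3*cos(sqrt(30)*a/4))*exp(sqrt(2)*a/4)


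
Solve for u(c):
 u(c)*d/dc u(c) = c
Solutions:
 u(c) = -sqrt(C1 + c^2)
 u(c) = sqrt(C1 + c^2)


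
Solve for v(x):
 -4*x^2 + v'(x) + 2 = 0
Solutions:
 v(x) = C1 + 4*x^3/3 - 2*x


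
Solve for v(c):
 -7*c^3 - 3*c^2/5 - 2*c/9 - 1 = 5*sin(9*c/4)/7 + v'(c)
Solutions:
 v(c) = C1 - 7*c^4/4 - c^3/5 - c^2/9 - c + 20*cos(9*c/4)/63


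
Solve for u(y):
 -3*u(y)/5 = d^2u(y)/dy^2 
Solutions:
 u(y) = C1*sin(sqrt(15)*y/5) + C2*cos(sqrt(15)*y/5)


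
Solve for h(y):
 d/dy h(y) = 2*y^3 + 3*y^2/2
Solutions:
 h(y) = C1 + y^4/2 + y^3/2


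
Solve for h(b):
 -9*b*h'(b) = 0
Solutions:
 h(b) = C1


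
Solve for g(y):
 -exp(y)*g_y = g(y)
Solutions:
 g(y) = C1*exp(exp(-y))


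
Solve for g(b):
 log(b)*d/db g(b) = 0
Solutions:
 g(b) = C1


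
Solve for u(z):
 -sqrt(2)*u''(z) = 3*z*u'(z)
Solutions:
 u(z) = C1 + C2*erf(2^(1/4)*sqrt(3)*z/2)


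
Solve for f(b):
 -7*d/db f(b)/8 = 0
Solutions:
 f(b) = C1


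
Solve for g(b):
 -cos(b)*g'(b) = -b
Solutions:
 g(b) = C1 + Integral(b/cos(b), b)


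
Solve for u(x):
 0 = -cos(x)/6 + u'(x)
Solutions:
 u(x) = C1 + sin(x)/6


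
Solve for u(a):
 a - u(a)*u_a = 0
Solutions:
 u(a) = -sqrt(C1 + a^2)
 u(a) = sqrt(C1 + a^2)


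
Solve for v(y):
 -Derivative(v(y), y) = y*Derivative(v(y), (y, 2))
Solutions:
 v(y) = C1 + C2*log(y)


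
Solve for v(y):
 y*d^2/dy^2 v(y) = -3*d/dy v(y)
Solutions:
 v(y) = C1 + C2/y^2


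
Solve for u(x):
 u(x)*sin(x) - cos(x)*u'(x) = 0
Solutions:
 u(x) = C1/cos(x)


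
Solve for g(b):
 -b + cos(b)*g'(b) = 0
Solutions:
 g(b) = C1 + Integral(b/cos(b), b)


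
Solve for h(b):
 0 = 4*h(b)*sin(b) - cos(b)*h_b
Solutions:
 h(b) = C1/cos(b)^4


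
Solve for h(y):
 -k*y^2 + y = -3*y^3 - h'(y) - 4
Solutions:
 h(y) = C1 + k*y^3/3 - 3*y^4/4 - y^2/2 - 4*y


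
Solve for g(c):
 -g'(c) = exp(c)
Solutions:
 g(c) = C1 - exp(c)


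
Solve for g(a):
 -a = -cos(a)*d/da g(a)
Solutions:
 g(a) = C1 + Integral(a/cos(a), a)


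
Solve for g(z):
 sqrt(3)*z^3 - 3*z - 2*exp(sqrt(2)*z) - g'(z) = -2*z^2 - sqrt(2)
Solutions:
 g(z) = C1 + sqrt(3)*z^4/4 + 2*z^3/3 - 3*z^2/2 + sqrt(2)*z - sqrt(2)*exp(sqrt(2)*z)


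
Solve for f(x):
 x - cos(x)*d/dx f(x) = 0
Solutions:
 f(x) = C1 + Integral(x/cos(x), x)


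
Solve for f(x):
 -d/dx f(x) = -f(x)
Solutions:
 f(x) = C1*exp(x)


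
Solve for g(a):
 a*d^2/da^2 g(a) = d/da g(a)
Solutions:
 g(a) = C1 + C2*a^2


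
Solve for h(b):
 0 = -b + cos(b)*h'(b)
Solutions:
 h(b) = C1 + Integral(b/cos(b), b)


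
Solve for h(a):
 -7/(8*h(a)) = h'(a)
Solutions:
 h(a) = -sqrt(C1 - 7*a)/2
 h(a) = sqrt(C1 - 7*a)/2


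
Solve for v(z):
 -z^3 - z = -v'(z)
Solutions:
 v(z) = C1 + z^4/4 + z^2/2


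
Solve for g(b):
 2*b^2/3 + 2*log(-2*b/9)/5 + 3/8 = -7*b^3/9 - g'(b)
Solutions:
 g(b) = C1 - 7*b^4/36 - 2*b^3/9 - 2*b*log(-b)/5 + b*(-16*log(2) + 1 + 32*log(3))/40


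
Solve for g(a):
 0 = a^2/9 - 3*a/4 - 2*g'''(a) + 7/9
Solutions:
 g(a) = C1 + C2*a + C3*a^2 + a^5/1080 - a^4/64 + 7*a^3/108


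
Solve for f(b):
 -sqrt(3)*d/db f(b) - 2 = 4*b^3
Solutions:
 f(b) = C1 - sqrt(3)*b^4/3 - 2*sqrt(3)*b/3


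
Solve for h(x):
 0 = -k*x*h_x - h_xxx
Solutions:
 h(x) = C1 + Integral(C2*airyai(x*(-k)^(1/3)) + C3*airybi(x*(-k)^(1/3)), x)


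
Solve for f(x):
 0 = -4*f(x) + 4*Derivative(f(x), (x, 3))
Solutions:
 f(x) = C3*exp(x) + (C1*sin(sqrt(3)*x/2) + C2*cos(sqrt(3)*x/2))*exp(-x/2)


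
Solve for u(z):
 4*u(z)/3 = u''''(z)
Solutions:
 u(z) = C1*exp(-sqrt(2)*3^(3/4)*z/3) + C2*exp(sqrt(2)*3^(3/4)*z/3) + C3*sin(sqrt(2)*3^(3/4)*z/3) + C4*cos(sqrt(2)*3^(3/4)*z/3)


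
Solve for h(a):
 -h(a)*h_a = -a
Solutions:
 h(a) = -sqrt(C1 + a^2)
 h(a) = sqrt(C1 + a^2)


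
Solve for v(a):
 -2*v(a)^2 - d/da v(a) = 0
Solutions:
 v(a) = 1/(C1 + 2*a)


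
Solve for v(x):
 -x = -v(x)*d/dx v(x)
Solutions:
 v(x) = -sqrt(C1 + x^2)
 v(x) = sqrt(C1 + x^2)


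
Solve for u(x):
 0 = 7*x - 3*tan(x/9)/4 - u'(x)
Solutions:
 u(x) = C1 + 7*x^2/2 + 27*log(cos(x/9))/4


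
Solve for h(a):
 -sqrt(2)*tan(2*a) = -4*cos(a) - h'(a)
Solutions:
 h(a) = C1 - sqrt(2)*log(cos(2*a))/2 - 4*sin(a)


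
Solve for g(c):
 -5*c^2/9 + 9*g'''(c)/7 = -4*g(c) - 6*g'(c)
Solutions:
 g(c) = C1*exp(-14^(1/3)*c*(-(3 + sqrt(23))^(1/3) + 14^(1/3)/(3 + sqrt(23))^(1/3))/6)*sin(14^(1/3)*sqrt(3)*c*(14^(1/3)/(3 + sqrt(23))^(1/3) + (3 + sqrt(23))^(1/3))/6) + C2*exp(-14^(1/3)*c*(-(3 + sqrt(23))^(1/3) + 14^(1/3)/(3 + sqrt(23))^(1/3))/6)*cos(14^(1/3)*sqrt(3)*c*(14^(1/3)/(3 + sqrt(23))^(1/3) + (3 + sqrt(23))^(1/3))/6) + C3*exp(14^(1/3)*c*(-(3 + sqrt(23))^(1/3) + 14^(1/3)/(3 + sqrt(23))^(1/3))/3) + 5*c^2/36 - 5*c/12 + 5/8


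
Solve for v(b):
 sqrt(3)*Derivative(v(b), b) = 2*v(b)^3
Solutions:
 v(b) = -sqrt(6)*sqrt(-1/(C1 + 2*sqrt(3)*b))/2
 v(b) = sqrt(6)*sqrt(-1/(C1 + 2*sqrt(3)*b))/2


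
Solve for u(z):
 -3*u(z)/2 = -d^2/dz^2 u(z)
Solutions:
 u(z) = C1*exp(-sqrt(6)*z/2) + C2*exp(sqrt(6)*z/2)


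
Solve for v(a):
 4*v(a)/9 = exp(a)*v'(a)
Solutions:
 v(a) = C1*exp(-4*exp(-a)/9)


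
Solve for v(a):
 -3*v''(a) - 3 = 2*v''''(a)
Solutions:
 v(a) = C1 + C2*a + C3*sin(sqrt(6)*a/2) + C4*cos(sqrt(6)*a/2) - a^2/2


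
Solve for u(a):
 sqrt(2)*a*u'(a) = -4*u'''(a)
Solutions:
 u(a) = C1 + Integral(C2*airyai(-sqrt(2)*a/2) + C3*airybi(-sqrt(2)*a/2), a)


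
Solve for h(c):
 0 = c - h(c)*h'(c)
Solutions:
 h(c) = -sqrt(C1 + c^2)
 h(c) = sqrt(C1 + c^2)


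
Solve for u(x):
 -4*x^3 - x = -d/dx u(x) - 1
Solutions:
 u(x) = C1 + x^4 + x^2/2 - x


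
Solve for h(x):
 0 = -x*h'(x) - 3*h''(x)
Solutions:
 h(x) = C1 + C2*erf(sqrt(6)*x/6)


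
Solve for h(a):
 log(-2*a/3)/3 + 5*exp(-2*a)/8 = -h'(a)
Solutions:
 h(a) = C1 - a*log(-a)/3 + a*(-log(2) + 1 + log(3))/3 + 5*exp(-2*a)/16


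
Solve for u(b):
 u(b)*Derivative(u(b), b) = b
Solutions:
 u(b) = -sqrt(C1 + b^2)
 u(b) = sqrt(C1 + b^2)


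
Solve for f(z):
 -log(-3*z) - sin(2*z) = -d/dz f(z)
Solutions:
 f(z) = C1 + z*log(-z) - z + z*log(3) - cos(2*z)/2


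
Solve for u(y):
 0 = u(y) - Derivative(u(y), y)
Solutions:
 u(y) = C1*exp(y)


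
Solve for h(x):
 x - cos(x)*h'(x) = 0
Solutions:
 h(x) = C1 + Integral(x/cos(x), x)


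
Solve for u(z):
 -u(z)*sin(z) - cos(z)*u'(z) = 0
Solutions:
 u(z) = C1*cos(z)


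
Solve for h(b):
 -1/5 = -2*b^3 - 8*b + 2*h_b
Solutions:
 h(b) = C1 + b^4/4 + 2*b^2 - b/10


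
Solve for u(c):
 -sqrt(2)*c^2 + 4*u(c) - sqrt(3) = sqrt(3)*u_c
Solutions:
 u(c) = C1*exp(4*sqrt(3)*c/3) + sqrt(2)*c^2/4 + sqrt(6)*c/8 + 3*sqrt(2)/32 + sqrt(3)/4


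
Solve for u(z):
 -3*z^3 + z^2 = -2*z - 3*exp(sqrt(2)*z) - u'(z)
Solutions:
 u(z) = C1 + 3*z^4/4 - z^3/3 - z^2 - 3*sqrt(2)*exp(sqrt(2)*z)/2


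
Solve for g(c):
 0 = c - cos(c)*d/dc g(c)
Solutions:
 g(c) = C1 + Integral(c/cos(c), c)


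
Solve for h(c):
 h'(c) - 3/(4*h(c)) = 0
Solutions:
 h(c) = -sqrt(C1 + 6*c)/2
 h(c) = sqrt(C1 + 6*c)/2


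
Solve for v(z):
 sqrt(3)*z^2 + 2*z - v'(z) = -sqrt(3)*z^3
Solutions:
 v(z) = C1 + sqrt(3)*z^4/4 + sqrt(3)*z^3/3 + z^2


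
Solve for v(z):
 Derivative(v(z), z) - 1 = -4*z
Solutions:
 v(z) = C1 - 2*z^2 + z


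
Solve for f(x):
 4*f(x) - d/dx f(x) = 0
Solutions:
 f(x) = C1*exp(4*x)


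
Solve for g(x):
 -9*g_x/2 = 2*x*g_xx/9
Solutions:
 g(x) = C1 + C2/x^(77/4)


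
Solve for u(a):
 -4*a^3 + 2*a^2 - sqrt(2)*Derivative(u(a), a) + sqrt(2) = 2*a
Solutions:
 u(a) = C1 - sqrt(2)*a^4/2 + sqrt(2)*a^3/3 - sqrt(2)*a^2/2 + a


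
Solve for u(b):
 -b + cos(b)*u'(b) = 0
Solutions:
 u(b) = C1 + Integral(b/cos(b), b)


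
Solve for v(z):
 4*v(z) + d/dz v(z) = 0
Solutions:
 v(z) = C1*exp(-4*z)


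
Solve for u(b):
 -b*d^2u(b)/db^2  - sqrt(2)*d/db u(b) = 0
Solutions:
 u(b) = C1 + C2*b^(1 - sqrt(2))


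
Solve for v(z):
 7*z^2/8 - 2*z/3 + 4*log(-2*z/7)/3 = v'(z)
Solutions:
 v(z) = C1 + 7*z^3/24 - z^2/3 + 4*z*log(-z)/3 + 4*z*(-log(7) - 1 + log(2))/3


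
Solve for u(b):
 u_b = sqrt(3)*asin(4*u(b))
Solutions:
 Integral(1/asin(4*_y), (_y, u(b))) = C1 + sqrt(3)*b


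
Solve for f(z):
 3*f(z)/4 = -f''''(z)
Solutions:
 f(z) = (C1*sin(3^(1/4)*z/2) + C2*cos(3^(1/4)*z/2))*exp(-3^(1/4)*z/2) + (C3*sin(3^(1/4)*z/2) + C4*cos(3^(1/4)*z/2))*exp(3^(1/4)*z/2)


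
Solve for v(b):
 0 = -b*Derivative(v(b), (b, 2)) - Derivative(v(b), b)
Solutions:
 v(b) = C1 + C2*log(b)


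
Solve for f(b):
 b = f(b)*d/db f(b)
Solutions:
 f(b) = -sqrt(C1 + b^2)
 f(b) = sqrt(C1 + b^2)


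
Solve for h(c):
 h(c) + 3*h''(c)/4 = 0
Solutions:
 h(c) = C1*sin(2*sqrt(3)*c/3) + C2*cos(2*sqrt(3)*c/3)


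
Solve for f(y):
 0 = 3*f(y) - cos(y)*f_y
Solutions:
 f(y) = C1*(sin(y) + 1)^(3/2)/(sin(y) - 1)^(3/2)


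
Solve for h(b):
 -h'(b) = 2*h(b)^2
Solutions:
 h(b) = 1/(C1 + 2*b)


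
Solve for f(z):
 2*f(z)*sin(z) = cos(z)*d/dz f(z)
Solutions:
 f(z) = C1/cos(z)^2


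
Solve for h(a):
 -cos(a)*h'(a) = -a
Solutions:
 h(a) = C1 + Integral(a/cos(a), a)


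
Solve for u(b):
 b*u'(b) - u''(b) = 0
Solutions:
 u(b) = C1 + C2*erfi(sqrt(2)*b/2)


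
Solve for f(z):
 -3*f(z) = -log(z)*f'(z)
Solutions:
 f(z) = C1*exp(3*li(z))


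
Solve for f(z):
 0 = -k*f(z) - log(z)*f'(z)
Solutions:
 f(z) = C1*exp(-k*li(z))


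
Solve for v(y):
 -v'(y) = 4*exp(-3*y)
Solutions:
 v(y) = C1 + 4*exp(-3*y)/3


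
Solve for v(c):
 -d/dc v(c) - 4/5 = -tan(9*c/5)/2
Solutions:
 v(c) = C1 - 4*c/5 - 5*log(cos(9*c/5))/18


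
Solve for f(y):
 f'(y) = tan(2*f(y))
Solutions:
 f(y) = -asin(C1*exp(2*y))/2 + pi/2
 f(y) = asin(C1*exp(2*y))/2


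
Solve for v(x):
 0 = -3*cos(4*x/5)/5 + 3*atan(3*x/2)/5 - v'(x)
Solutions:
 v(x) = C1 + 3*x*atan(3*x/2)/5 - log(9*x^2 + 4)/5 - 3*sin(4*x/5)/4


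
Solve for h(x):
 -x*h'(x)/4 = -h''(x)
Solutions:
 h(x) = C1 + C2*erfi(sqrt(2)*x/4)


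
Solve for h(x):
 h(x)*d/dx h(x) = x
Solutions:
 h(x) = -sqrt(C1 + x^2)
 h(x) = sqrt(C1 + x^2)


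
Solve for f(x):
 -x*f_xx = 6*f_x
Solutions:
 f(x) = C1 + C2/x^5


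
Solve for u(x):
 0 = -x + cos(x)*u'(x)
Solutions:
 u(x) = C1 + Integral(x/cos(x), x)


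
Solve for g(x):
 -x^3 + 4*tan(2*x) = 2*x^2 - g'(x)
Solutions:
 g(x) = C1 + x^4/4 + 2*x^3/3 + 2*log(cos(2*x))


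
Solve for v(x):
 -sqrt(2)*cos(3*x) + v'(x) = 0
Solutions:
 v(x) = C1 + sqrt(2)*sin(3*x)/3


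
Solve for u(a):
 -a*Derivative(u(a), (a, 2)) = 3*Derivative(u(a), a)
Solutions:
 u(a) = C1 + C2/a^2


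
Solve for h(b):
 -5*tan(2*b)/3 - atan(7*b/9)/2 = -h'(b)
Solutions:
 h(b) = C1 + b*atan(7*b/9)/2 - 9*log(49*b^2 + 81)/28 - 5*log(cos(2*b))/6


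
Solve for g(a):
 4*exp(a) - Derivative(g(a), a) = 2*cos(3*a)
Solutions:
 g(a) = C1 + 4*exp(a) - 2*sin(3*a)/3


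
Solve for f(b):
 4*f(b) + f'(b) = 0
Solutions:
 f(b) = C1*exp(-4*b)


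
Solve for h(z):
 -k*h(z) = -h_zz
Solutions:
 h(z) = C1*exp(-sqrt(k)*z) + C2*exp(sqrt(k)*z)


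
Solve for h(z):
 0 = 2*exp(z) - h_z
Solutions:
 h(z) = C1 + 2*exp(z)


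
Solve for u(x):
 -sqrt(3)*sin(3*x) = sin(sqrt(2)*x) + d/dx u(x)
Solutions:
 u(x) = C1 + sqrt(3)*cos(3*x)/3 + sqrt(2)*cos(sqrt(2)*x)/2


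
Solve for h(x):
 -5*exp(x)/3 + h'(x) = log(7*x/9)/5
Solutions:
 h(x) = C1 + x*log(x)/5 + x*(-2*log(3) - 1 + log(7))/5 + 5*exp(x)/3


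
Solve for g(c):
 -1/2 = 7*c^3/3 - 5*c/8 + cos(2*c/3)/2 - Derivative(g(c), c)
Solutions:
 g(c) = C1 + 7*c^4/12 - 5*c^2/16 + c/2 + 3*sin(2*c/3)/4


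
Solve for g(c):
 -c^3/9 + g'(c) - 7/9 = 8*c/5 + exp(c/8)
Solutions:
 g(c) = C1 + c^4/36 + 4*c^2/5 + 7*c/9 + 8*exp(c/8)


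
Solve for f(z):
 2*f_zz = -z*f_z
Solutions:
 f(z) = C1 + C2*erf(z/2)


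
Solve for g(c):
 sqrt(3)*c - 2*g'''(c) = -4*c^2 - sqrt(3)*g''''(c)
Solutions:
 g(c) = C1 + C2*c + C3*c^2 + C4*exp(2*sqrt(3)*c/3) + c^5/30 + 5*sqrt(3)*c^4/48 + 5*c^3/8


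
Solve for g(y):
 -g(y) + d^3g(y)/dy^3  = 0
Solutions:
 g(y) = C3*exp(y) + (C1*sin(sqrt(3)*y/2) + C2*cos(sqrt(3)*y/2))*exp(-y/2)


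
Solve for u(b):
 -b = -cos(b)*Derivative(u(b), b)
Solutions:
 u(b) = C1 + Integral(b/cos(b), b)


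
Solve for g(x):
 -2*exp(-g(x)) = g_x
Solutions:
 g(x) = log(C1 - 2*x)


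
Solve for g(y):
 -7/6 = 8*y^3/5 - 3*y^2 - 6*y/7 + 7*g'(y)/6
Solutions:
 g(y) = C1 - 12*y^4/35 + 6*y^3/7 + 18*y^2/49 - y


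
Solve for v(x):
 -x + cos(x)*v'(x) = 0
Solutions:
 v(x) = C1 + Integral(x/cos(x), x)


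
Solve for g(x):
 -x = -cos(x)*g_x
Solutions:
 g(x) = C1 + Integral(x/cos(x), x)


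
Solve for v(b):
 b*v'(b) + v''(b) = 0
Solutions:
 v(b) = C1 + C2*erf(sqrt(2)*b/2)


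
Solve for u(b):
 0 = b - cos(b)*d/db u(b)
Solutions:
 u(b) = C1 + Integral(b/cos(b), b)


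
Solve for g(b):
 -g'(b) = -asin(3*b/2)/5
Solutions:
 g(b) = C1 + b*asin(3*b/2)/5 + sqrt(4 - 9*b^2)/15


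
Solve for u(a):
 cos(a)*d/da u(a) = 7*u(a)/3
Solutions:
 u(a) = C1*(sin(a) + 1)^(7/6)/(sin(a) - 1)^(7/6)


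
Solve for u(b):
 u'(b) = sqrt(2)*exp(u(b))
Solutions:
 u(b) = log(-1/(C1 + sqrt(2)*b))


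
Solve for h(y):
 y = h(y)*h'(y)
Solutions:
 h(y) = -sqrt(C1 + y^2)
 h(y) = sqrt(C1 + y^2)


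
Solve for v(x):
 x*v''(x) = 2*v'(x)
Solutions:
 v(x) = C1 + C2*x^3


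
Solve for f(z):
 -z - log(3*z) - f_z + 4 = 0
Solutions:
 f(z) = C1 - z^2/2 - z*log(z) - z*log(3) + 5*z


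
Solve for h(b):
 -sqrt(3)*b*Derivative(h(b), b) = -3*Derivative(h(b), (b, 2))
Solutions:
 h(b) = C1 + C2*erfi(sqrt(2)*3^(3/4)*b/6)


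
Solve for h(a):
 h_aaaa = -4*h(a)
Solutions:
 h(a) = (C1*sin(a) + C2*cos(a))*exp(-a) + (C3*sin(a) + C4*cos(a))*exp(a)


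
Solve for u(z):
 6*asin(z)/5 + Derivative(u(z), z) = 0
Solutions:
 u(z) = C1 - 6*z*asin(z)/5 - 6*sqrt(1 - z^2)/5


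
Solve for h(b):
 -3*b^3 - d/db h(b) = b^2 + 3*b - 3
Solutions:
 h(b) = C1 - 3*b^4/4 - b^3/3 - 3*b^2/2 + 3*b


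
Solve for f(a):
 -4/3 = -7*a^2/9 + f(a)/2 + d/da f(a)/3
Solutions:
 f(a) = C1*exp(-3*a/2) + 14*a^2/9 - 56*a/27 - 104/81


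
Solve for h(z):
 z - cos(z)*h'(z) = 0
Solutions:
 h(z) = C1 + Integral(z/cos(z), z)


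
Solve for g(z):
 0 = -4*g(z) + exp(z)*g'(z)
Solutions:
 g(z) = C1*exp(-4*exp(-z))


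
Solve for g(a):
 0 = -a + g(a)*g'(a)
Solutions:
 g(a) = -sqrt(C1 + a^2)
 g(a) = sqrt(C1 + a^2)


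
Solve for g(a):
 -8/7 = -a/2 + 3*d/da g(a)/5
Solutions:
 g(a) = C1 + 5*a^2/12 - 40*a/21


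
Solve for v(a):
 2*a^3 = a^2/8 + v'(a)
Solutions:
 v(a) = C1 + a^4/2 - a^3/24


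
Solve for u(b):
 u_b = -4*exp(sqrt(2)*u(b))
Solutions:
 u(b) = sqrt(2)*(2*log(1/(C1 + 4*b)) - log(2))/4


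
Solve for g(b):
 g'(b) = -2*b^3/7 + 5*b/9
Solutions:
 g(b) = C1 - b^4/14 + 5*b^2/18


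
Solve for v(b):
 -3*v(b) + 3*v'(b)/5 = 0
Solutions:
 v(b) = C1*exp(5*b)


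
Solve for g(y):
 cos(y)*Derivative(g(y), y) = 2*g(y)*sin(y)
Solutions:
 g(y) = C1/cos(y)^2


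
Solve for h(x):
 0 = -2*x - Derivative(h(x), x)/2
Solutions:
 h(x) = C1 - 2*x^2


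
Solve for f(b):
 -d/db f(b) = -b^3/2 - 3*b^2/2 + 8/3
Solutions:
 f(b) = C1 + b^4/8 + b^3/2 - 8*b/3


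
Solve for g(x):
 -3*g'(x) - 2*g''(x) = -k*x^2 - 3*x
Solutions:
 g(x) = C1 + C2*exp(-3*x/2) + k*x^3/9 - 2*k*x^2/9 + 8*k*x/27 + x^2/2 - 2*x/3


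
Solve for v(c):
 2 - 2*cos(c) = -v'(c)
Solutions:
 v(c) = C1 - 2*c + 2*sin(c)


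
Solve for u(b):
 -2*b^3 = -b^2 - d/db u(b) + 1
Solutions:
 u(b) = C1 + b^4/2 - b^3/3 + b


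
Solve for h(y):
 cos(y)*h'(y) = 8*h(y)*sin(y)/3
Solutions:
 h(y) = C1/cos(y)^(8/3)


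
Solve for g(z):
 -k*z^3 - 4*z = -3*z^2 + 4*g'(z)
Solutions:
 g(z) = C1 - k*z^4/16 + z^3/4 - z^2/2


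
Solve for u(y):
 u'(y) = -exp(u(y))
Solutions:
 u(y) = log(1/(C1 + y))


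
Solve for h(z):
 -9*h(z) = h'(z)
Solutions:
 h(z) = C1*exp(-9*z)


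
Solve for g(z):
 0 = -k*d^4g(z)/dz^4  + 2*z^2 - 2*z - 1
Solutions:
 g(z) = C1 + C2*z + C3*z^2 + C4*z^3 + z^6/(180*k) - z^5/(60*k) - z^4/(24*k)


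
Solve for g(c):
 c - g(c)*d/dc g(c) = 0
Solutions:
 g(c) = -sqrt(C1 + c^2)
 g(c) = sqrt(C1 + c^2)


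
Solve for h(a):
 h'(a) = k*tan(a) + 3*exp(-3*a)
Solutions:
 h(a) = C1 + k*log(tan(a)^2 + 1)/2 - exp(-3*a)


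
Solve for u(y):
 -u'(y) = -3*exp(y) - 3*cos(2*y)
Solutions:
 u(y) = C1 + 3*exp(y) + 3*sin(2*y)/2


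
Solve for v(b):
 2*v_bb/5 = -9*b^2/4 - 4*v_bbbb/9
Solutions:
 v(b) = C1 + C2*b + C3*sin(3*sqrt(10)*b/10) + C4*cos(3*sqrt(10)*b/10) - 15*b^4/32 + 25*b^2/4


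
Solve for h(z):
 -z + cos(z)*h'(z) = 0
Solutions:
 h(z) = C1 + Integral(z/cos(z), z)


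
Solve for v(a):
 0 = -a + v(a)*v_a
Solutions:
 v(a) = -sqrt(C1 + a^2)
 v(a) = sqrt(C1 + a^2)


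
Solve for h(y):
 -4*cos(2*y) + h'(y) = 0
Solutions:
 h(y) = C1 + 2*sin(2*y)


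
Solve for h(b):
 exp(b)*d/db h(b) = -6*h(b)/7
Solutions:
 h(b) = C1*exp(6*exp(-b)/7)


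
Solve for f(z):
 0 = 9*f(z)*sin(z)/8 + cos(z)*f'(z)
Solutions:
 f(z) = C1*cos(z)^(9/8)


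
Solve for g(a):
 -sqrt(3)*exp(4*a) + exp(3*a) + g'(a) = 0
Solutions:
 g(a) = C1 + sqrt(3)*exp(4*a)/4 - exp(3*a)/3


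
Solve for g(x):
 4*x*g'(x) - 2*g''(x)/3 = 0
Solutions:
 g(x) = C1 + C2*erfi(sqrt(3)*x)


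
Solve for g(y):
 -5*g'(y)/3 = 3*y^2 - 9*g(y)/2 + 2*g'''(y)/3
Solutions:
 g(y) = C1*exp(3^(1/3)*y*(-(243 + sqrt(62049))^(1/3) + 10*3^(1/3)/(243 + sqrt(62049))^(1/3))/12)*sin(3^(1/6)*y*(30/(243 + sqrt(62049))^(1/3) + 3^(2/3)*(243 + sqrt(62049))^(1/3))/12) + C2*exp(3^(1/3)*y*(-(243 + sqrt(62049))^(1/3) + 10*3^(1/3)/(243 + sqrt(62049))^(1/3))/12)*cos(3^(1/6)*y*(30/(243 + sqrt(62049))^(1/3) + 3^(2/3)*(243 + sqrt(62049))^(1/3))/12) + C3*exp(-3^(1/3)*y*(-(243 + sqrt(62049))^(1/3) + 10*3^(1/3)/(243 + sqrt(62049))^(1/3))/6) + 2*y^2/3 + 40*y/81 + 400/2187


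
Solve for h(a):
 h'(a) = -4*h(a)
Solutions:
 h(a) = C1*exp(-4*a)


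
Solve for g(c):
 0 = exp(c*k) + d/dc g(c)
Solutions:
 g(c) = C1 - exp(c*k)/k


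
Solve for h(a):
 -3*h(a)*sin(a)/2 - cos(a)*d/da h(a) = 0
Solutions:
 h(a) = C1*cos(a)^(3/2)


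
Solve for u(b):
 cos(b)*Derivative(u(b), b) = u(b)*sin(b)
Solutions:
 u(b) = C1/cos(b)


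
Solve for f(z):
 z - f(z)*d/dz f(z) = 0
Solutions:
 f(z) = -sqrt(C1 + z^2)
 f(z) = sqrt(C1 + z^2)


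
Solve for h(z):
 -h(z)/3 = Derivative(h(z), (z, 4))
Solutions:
 h(z) = (C1*sin(sqrt(2)*3^(3/4)*z/6) + C2*cos(sqrt(2)*3^(3/4)*z/6))*exp(-sqrt(2)*3^(3/4)*z/6) + (C3*sin(sqrt(2)*3^(3/4)*z/6) + C4*cos(sqrt(2)*3^(3/4)*z/6))*exp(sqrt(2)*3^(3/4)*z/6)


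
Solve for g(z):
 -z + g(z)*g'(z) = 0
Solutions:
 g(z) = -sqrt(C1 + z^2)
 g(z) = sqrt(C1 + z^2)


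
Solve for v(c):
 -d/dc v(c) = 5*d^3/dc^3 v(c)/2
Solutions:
 v(c) = C1 + C2*sin(sqrt(10)*c/5) + C3*cos(sqrt(10)*c/5)


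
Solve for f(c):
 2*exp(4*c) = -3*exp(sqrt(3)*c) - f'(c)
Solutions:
 f(c) = C1 - exp(4*c)/2 - sqrt(3)*exp(sqrt(3)*c)


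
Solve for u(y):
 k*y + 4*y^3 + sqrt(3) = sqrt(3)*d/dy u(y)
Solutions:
 u(y) = C1 + sqrt(3)*k*y^2/6 + sqrt(3)*y^4/3 + y


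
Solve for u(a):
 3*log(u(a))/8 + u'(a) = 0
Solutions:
 li(u(a)) = C1 - 3*a/8


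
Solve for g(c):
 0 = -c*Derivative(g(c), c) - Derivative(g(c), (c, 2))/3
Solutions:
 g(c) = C1 + C2*erf(sqrt(6)*c/2)


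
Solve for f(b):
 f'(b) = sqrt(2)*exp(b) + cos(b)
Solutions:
 f(b) = C1 + sqrt(2)*exp(b) + sin(b)


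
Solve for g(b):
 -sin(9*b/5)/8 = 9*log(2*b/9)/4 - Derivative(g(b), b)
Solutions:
 g(b) = C1 + 9*b*log(b)/4 - 9*b*log(3)/2 - 9*b/4 + 9*b*log(2)/4 - 5*cos(9*b/5)/72


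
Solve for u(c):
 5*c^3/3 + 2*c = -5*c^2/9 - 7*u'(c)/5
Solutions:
 u(c) = C1 - 25*c^4/84 - 25*c^3/189 - 5*c^2/7


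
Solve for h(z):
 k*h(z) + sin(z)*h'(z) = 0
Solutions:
 h(z) = C1*exp(k*(-log(cos(z) - 1) + log(cos(z) + 1))/2)


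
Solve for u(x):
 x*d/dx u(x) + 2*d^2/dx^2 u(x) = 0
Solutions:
 u(x) = C1 + C2*erf(x/2)


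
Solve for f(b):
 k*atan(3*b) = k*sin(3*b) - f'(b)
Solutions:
 f(b) = C1 - k*(b*atan(3*b) - log(9*b^2 + 1)/6 + cos(3*b)/3)


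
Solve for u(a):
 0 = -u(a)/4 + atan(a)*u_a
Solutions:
 u(a) = C1*exp(Integral(1/atan(a), a)/4)


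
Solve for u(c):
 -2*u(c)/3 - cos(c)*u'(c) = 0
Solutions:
 u(c) = C1*(sin(c) - 1)^(1/3)/(sin(c) + 1)^(1/3)


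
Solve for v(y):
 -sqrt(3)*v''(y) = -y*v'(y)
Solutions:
 v(y) = C1 + C2*erfi(sqrt(2)*3^(3/4)*y/6)


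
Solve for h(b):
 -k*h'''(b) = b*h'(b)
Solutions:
 h(b) = C1 + Integral(C2*airyai(b*(-1/k)^(1/3)) + C3*airybi(b*(-1/k)^(1/3)), b)


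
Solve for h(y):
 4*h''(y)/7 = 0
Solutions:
 h(y) = C1 + C2*y


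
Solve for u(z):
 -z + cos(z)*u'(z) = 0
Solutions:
 u(z) = C1 + Integral(z/cos(z), z)


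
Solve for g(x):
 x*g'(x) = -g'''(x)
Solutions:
 g(x) = C1 + Integral(C2*airyai(-x) + C3*airybi(-x), x)


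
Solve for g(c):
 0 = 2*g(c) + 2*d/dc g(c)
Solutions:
 g(c) = C1*exp(-c)


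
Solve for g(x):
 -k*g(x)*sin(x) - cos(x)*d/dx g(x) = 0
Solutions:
 g(x) = C1*exp(k*log(cos(x)))


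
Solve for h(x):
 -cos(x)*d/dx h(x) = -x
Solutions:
 h(x) = C1 + Integral(x/cos(x), x)


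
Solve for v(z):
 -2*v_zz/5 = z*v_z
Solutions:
 v(z) = C1 + C2*erf(sqrt(5)*z/2)


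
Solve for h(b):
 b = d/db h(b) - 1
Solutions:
 h(b) = C1 + b^2/2 + b


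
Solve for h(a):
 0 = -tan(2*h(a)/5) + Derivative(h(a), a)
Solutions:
 h(a) = -5*asin(C1*exp(2*a/5))/2 + 5*pi/2
 h(a) = 5*asin(C1*exp(2*a/5))/2


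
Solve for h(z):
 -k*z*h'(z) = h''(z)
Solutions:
 h(z) = Piecewise((-sqrt(2)*sqrt(pi)*C1*erf(sqrt(2)*sqrt(k)*z/2)/(2*sqrt(k)) - C2, (k > 0) | (k < 0)), (-C1*z - C2, True))


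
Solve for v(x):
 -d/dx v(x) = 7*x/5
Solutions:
 v(x) = C1 - 7*x^2/10


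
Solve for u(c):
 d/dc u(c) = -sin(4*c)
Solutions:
 u(c) = C1 + cos(4*c)/4


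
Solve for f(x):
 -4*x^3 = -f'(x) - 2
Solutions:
 f(x) = C1 + x^4 - 2*x


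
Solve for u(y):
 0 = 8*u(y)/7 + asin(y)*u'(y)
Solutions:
 u(y) = C1*exp(-8*Integral(1/asin(y), y)/7)


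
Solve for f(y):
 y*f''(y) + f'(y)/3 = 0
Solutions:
 f(y) = C1 + C2*y^(2/3)


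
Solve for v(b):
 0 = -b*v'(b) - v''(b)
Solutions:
 v(b) = C1 + C2*erf(sqrt(2)*b/2)


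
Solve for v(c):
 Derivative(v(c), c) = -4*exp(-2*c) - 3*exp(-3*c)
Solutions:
 v(c) = C1 + 2*exp(-2*c) + exp(-3*c)


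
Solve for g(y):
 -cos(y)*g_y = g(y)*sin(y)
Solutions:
 g(y) = C1*cos(y)


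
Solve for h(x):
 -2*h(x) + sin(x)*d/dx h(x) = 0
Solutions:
 h(x) = C1*(cos(x) - 1)/(cos(x) + 1)


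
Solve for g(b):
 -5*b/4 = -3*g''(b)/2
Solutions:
 g(b) = C1 + C2*b + 5*b^3/36


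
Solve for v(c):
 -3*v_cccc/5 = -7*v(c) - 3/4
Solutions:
 v(c) = C1*exp(-3^(3/4)*35^(1/4)*c/3) + C2*exp(3^(3/4)*35^(1/4)*c/3) + C3*sin(3^(3/4)*35^(1/4)*c/3) + C4*cos(3^(3/4)*35^(1/4)*c/3) - 3/28


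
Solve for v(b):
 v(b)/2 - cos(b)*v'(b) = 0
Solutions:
 v(b) = C1*(sin(b) + 1)^(1/4)/(sin(b) - 1)^(1/4)


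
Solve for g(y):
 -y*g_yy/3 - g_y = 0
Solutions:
 g(y) = C1 + C2/y^2


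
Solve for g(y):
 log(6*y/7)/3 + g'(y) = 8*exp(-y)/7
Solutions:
 g(y) = C1 - y*log(y)/3 + y*(-log(6) + 1 + log(7))/3 - 8*exp(-y)/7


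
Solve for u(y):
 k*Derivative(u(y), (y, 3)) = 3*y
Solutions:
 u(y) = C1 + C2*y + C3*y^2 + y^4/(8*k)


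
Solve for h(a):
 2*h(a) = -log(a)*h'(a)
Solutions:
 h(a) = C1*exp(-2*li(a))


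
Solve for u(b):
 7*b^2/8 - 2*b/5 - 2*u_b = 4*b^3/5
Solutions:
 u(b) = C1 - b^4/10 + 7*b^3/48 - b^2/10


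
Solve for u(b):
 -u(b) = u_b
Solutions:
 u(b) = C1*exp(-b)


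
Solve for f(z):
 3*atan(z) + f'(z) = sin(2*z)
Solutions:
 f(z) = C1 - 3*z*atan(z) + 3*log(z^2 + 1)/2 - cos(2*z)/2


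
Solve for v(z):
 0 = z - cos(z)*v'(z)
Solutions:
 v(z) = C1 + Integral(z/cos(z), z)


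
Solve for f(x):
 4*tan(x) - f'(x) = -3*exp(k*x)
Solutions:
 f(x) = C1 + 3*Piecewise((exp(k*x)/k, Ne(k, 0)), (x, True)) - 4*log(cos(x))


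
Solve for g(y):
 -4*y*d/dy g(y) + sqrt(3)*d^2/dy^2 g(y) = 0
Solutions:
 g(y) = C1 + C2*erfi(sqrt(2)*3^(3/4)*y/3)


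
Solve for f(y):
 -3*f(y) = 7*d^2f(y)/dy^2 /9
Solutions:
 f(y) = C1*sin(3*sqrt(21)*y/7) + C2*cos(3*sqrt(21)*y/7)


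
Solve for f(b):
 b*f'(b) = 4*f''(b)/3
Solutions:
 f(b) = C1 + C2*erfi(sqrt(6)*b/4)


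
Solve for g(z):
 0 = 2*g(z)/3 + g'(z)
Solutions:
 g(z) = C1*exp(-2*z/3)


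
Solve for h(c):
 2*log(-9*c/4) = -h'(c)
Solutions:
 h(c) = C1 - 2*c*log(-c) + 2*c*(-2*log(3) + 1 + 2*log(2))


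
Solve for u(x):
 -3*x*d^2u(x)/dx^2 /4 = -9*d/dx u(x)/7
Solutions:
 u(x) = C1 + C2*x^(19/7)


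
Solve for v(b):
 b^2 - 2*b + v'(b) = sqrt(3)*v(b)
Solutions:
 v(b) = C1*exp(sqrt(3)*b) + sqrt(3)*b^2/3 - 2*sqrt(3)*b/3 + 2*b/3 - 2/3 + 2*sqrt(3)/9


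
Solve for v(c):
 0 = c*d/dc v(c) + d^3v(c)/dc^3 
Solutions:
 v(c) = C1 + Integral(C2*airyai(-c) + C3*airybi(-c), c)


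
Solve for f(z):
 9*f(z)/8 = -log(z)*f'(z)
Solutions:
 f(z) = C1*exp(-9*li(z)/8)


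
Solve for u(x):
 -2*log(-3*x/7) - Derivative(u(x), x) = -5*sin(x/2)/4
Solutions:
 u(x) = C1 - 2*x*log(-x) - 2*x*log(3) + 2*x + 2*x*log(7) - 5*cos(x/2)/2


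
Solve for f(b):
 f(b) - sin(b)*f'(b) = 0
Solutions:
 f(b) = C1*sqrt(cos(b) - 1)/sqrt(cos(b) + 1)


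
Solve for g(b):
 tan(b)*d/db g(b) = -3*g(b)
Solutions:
 g(b) = C1/sin(b)^3


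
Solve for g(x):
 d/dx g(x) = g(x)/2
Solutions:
 g(x) = C1*exp(x/2)


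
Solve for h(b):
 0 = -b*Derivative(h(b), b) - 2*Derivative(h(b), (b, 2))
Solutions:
 h(b) = C1 + C2*erf(b/2)


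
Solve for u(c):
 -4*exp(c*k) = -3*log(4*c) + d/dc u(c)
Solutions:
 u(c) = C1 + 3*c*log(c) + 3*c*(-1 + 2*log(2)) + Piecewise((-4*exp(c*k)/k, Ne(k, 0)), (-4*c, True))


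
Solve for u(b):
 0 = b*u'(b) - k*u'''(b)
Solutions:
 u(b) = C1 + Integral(C2*airyai(b*(1/k)^(1/3)) + C3*airybi(b*(1/k)^(1/3)), b)


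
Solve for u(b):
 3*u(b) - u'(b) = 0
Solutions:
 u(b) = C1*exp(3*b)


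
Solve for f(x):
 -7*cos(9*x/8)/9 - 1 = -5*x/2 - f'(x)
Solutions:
 f(x) = C1 - 5*x^2/4 + x + 56*sin(9*x/8)/81


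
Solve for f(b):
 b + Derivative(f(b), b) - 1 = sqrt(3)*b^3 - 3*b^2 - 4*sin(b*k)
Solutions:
 f(b) = C1 + sqrt(3)*b^4/4 - b^3 - b^2/2 + b + 4*cos(b*k)/k


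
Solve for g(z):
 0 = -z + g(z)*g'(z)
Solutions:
 g(z) = -sqrt(C1 + z^2)
 g(z) = sqrt(C1 + z^2)


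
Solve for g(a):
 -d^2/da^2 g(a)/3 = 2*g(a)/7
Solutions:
 g(a) = C1*sin(sqrt(42)*a/7) + C2*cos(sqrt(42)*a/7)


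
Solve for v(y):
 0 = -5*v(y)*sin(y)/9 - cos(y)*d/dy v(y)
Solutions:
 v(y) = C1*cos(y)^(5/9)


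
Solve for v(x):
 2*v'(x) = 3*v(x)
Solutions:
 v(x) = C1*exp(3*x/2)


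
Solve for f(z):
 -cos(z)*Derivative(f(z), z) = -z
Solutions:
 f(z) = C1 + Integral(z/cos(z), z)


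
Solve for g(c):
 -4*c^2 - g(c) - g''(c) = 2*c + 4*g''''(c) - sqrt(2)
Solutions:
 g(c) = -4*c^2 - 2*c + (C1*sin(sqrt(2)*c*cos(atan(sqrt(15))/2)/2) + C2*cos(sqrt(2)*c*cos(atan(sqrt(15))/2)/2))*exp(-sqrt(2)*c*sin(atan(sqrt(15))/2)/2) + (C3*sin(sqrt(2)*c*cos(atan(sqrt(15))/2)/2) + C4*cos(sqrt(2)*c*cos(atan(sqrt(15))/2)/2))*exp(sqrt(2)*c*sin(atan(sqrt(15))/2)/2) + sqrt(2) + 8


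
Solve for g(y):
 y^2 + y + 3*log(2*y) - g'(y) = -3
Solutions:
 g(y) = C1 + y^3/3 + y^2/2 + 3*y*log(y) + y*log(8)


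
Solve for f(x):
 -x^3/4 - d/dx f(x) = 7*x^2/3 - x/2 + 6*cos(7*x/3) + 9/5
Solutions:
 f(x) = C1 - x^4/16 - 7*x^3/9 + x^2/4 - 9*x/5 - 18*sin(7*x/3)/7


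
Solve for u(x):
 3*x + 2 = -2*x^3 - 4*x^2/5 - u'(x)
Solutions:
 u(x) = C1 - x^4/2 - 4*x^3/15 - 3*x^2/2 - 2*x


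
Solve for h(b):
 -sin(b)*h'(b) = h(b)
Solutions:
 h(b) = C1*sqrt(cos(b) + 1)/sqrt(cos(b) - 1)


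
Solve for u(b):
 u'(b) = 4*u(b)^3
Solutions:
 u(b) = -sqrt(2)*sqrt(-1/(C1 + 4*b))/2
 u(b) = sqrt(2)*sqrt(-1/(C1 + 4*b))/2


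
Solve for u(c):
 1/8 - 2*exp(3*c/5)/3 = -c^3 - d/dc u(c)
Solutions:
 u(c) = C1 - c^4/4 - c/8 + 10*exp(3*c/5)/9


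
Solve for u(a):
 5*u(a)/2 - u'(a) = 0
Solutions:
 u(a) = C1*exp(5*a/2)


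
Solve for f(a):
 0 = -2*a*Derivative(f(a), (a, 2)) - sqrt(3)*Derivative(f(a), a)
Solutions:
 f(a) = C1 + C2*a^(1 - sqrt(3)/2)


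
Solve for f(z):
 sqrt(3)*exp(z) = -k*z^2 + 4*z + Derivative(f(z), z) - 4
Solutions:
 f(z) = C1 + k*z^3/3 - 2*z^2 + 4*z + sqrt(3)*exp(z)


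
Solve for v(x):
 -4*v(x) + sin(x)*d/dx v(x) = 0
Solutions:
 v(x) = C1*(cos(x)^2 - 2*cos(x) + 1)/(cos(x)^2 + 2*cos(x) + 1)


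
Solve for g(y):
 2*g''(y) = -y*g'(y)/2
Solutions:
 g(y) = C1 + C2*erf(sqrt(2)*y/4)


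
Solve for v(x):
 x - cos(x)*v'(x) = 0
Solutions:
 v(x) = C1 + Integral(x/cos(x), x)


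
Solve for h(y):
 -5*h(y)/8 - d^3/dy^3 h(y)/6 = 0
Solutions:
 h(y) = C3*exp(-30^(1/3)*y/2) + (C1*sin(10^(1/3)*3^(5/6)*y/4) + C2*cos(10^(1/3)*3^(5/6)*y/4))*exp(30^(1/3)*y/4)


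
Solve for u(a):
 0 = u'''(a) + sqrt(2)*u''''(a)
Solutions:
 u(a) = C1 + C2*a + C3*a^2 + C4*exp(-sqrt(2)*a/2)


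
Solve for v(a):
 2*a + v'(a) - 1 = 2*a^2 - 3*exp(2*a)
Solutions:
 v(a) = C1 + 2*a^3/3 - a^2 + a - 3*exp(2*a)/2


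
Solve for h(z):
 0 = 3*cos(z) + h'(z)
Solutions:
 h(z) = C1 - 3*sin(z)


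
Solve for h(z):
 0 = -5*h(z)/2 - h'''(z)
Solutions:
 h(z) = C3*exp(-2^(2/3)*5^(1/3)*z/2) + (C1*sin(2^(2/3)*sqrt(3)*5^(1/3)*z/4) + C2*cos(2^(2/3)*sqrt(3)*5^(1/3)*z/4))*exp(2^(2/3)*5^(1/3)*z/4)


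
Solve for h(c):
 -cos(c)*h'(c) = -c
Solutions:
 h(c) = C1 + Integral(c/cos(c), c)
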